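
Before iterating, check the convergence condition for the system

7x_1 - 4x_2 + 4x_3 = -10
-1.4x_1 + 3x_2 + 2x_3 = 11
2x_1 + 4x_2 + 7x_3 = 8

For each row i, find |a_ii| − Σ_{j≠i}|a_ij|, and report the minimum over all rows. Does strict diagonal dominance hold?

-1

row 1: |7| − (4+4) = -1
row 2: |3| − (1.4+2) = -0.4
row 3: |7| − (2+4) = 1
minimum over rows = -1 → not strictly diagonally dominant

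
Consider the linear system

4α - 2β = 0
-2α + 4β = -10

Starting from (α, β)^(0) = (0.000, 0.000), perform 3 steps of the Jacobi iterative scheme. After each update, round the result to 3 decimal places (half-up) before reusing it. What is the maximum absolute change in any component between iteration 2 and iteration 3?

0.625

Iteration 1:
  α = (0 - (-2)·0.000) / (4) = 0.000
  β = (-10 - (-2)·0.000) / (4) = -2.500
Iteration 2:
  α = (0 - (-2)·-2.500) / (4) = -1.250
  β = (-10 - (-2)·0.000) / (4) = -2.500
Iteration 3:
  α = (0 - (-2)·-2.500) / (4) = -1.250
  β = (-10 - (-2)·-1.250) / (4) = -3.125
Change: (0.000, -0.625) → max |·| = 0.625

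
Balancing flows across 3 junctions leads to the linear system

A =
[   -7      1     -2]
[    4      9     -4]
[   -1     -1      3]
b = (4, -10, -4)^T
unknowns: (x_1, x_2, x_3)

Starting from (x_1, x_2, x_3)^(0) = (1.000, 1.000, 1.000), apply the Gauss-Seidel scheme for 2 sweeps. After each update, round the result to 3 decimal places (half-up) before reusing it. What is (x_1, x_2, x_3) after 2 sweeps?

Iteration 1:
  x_1 = (4 - (1)·1.000 - (-2)·1.000) / (-7) = -0.714
  x_2 = (-10 - (4)·-0.714 - (-4)·1.000) / (9) = -0.349
  x_3 = (-4 - (-1)·-0.714 - (-1)·-0.349) / (3) = -1.688
Iteration 2:
  x_1 = (4 - (1)·-0.349 - (-2)·-1.688) / (-7) = -0.139
  x_2 = (-10 - (4)·-0.139 - (-4)·-1.688) / (9) = -1.800
  x_3 = (-4 - (-1)·-0.139 - (-1)·-1.800) / (3) = -1.980

(-0.139, -1.800, -1.980)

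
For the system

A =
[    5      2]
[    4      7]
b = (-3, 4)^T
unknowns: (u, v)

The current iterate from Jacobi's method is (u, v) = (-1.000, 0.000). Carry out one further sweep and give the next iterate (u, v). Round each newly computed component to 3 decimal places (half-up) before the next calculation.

(-0.600, 1.143)

One sweep:
  u = (-3 - (2)·0.000) / (5) = -0.600
  v = (4 - (4)·-1.000) / (7) = 1.143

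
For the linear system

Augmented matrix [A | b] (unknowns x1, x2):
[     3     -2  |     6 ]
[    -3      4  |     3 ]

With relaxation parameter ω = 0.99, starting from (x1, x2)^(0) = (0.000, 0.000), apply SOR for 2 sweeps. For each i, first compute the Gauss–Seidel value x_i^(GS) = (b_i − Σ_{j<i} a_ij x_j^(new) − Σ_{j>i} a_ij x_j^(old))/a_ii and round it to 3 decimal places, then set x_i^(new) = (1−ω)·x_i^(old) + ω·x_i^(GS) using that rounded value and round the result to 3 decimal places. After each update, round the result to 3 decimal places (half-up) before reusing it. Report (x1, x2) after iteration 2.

Iteration 1:
  x1: GS value = (6 - (-2)·0.000) / (3) = 2.000;  x1 ← (1−ω)·0.000 + ω·2.000 = 1.980
  x2: GS value = (3 - (-3)·1.980) / (4) = 2.235;  x2 ← (1−ω)·0.000 + ω·2.235 = 2.213
Iteration 2:
  x1: GS value = (6 - (-2)·2.213) / (3) = 3.475;  x1 ← (1−ω)·1.980 + ω·3.475 = 3.460
  x2: GS value = (3 - (-3)·3.460) / (4) = 3.345;  x2 ← (1−ω)·2.213 + ω·3.345 = 3.334

(3.460, 3.334)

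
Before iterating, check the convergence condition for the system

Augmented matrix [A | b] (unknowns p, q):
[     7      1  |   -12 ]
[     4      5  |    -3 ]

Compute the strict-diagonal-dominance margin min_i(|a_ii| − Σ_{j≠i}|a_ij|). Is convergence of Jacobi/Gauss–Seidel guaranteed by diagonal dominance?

1

row 1: |7| − (1) = 6
row 2: |5| − (4) = 1
minimum over rows = 1 → strictly diagonally dominant (convergence guaranteed)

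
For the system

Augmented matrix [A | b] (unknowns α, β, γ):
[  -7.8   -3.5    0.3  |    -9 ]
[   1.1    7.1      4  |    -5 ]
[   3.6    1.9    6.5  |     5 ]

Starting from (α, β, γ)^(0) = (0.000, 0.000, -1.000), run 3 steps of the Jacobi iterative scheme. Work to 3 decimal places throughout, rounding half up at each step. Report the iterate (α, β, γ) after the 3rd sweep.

Iteration 1:
  α = (-9 - (-3.5)·0.000 - (0.3)·-1.000) / (-7.8) = 1.115
  β = (-5 - (1.1)·0.000 - (4)·-1.000) / (7.1) = -0.141
  γ = (5 - (3.6)·0.000 - (1.9)·0.000) / (6.5) = 0.769
Iteration 2:
  α = (-9 - (-3.5)·-0.141 - (0.3)·0.769) / (-7.8) = 1.247
  β = (-5 - (1.1)·1.115 - (4)·0.769) / (7.1) = -1.310
  γ = (5 - (3.6)·1.115 - (1.9)·-0.141) / (6.5) = 0.193
Iteration 3:
  α = (-9 - (-3.5)·-1.310 - (0.3)·0.193) / (-7.8) = 1.749
  β = (-5 - (1.1)·1.247 - (4)·0.193) / (7.1) = -1.006
  γ = (5 - (3.6)·1.247 - (1.9)·-1.310) / (6.5) = 0.462

(1.749, -1.006, 0.462)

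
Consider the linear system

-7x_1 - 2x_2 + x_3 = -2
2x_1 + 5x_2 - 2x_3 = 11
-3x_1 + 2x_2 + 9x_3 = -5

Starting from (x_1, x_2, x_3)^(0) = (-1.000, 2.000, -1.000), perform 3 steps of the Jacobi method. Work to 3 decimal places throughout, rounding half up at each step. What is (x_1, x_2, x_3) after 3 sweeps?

(-0.409, 1.938, -1.142)

Iteration 1:
  x_1 = (-2 - (-2)·2.000 - (1)·-1.000) / (-7) = -0.429
  x_2 = (11 - (2)·-1.000 - (-2)·-1.000) / (5) = 2.200
  x_3 = (-5 - (-3)·-1.000 - (2)·2.000) / (9) = -1.333
Iteration 2:
  x_1 = (-2 - (-2)·2.200 - (1)·-1.333) / (-7) = -0.533
  x_2 = (11 - (2)·-0.429 - (-2)·-1.333) / (5) = 1.838
  x_3 = (-5 - (-3)·-0.429 - (2)·2.200) / (9) = -1.187
Iteration 3:
  x_1 = (-2 - (-2)·1.838 - (1)·-1.187) / (-7) = -0.409
  x_2 = (11 - (2)·-0.533 - (-2)·-1.187) / (5) = 1.938
  x_3 = (-5 - (-3)·-0.533 - (2)·1.838) / (9) = -1.142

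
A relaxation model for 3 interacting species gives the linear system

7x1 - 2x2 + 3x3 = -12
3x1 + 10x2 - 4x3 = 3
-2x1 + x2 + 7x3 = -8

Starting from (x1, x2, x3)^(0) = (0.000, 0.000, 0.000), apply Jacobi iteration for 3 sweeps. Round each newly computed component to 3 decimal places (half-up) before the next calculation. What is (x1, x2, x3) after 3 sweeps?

(-0.894, -0.028, -1.519)

Iteration 1:
  x1 = (-12 - (-2)·0.000 - (3)·0.000) / (7) = -1.714
  x2 = (3 - (3)·0.000 - (-4)·0.000) / (10) = 0.300
  x3 = (-8 - (-2)·0.000 - (1)·0.000) / (7) = -1.143
Iteration 2:
  x1 = (-12 - (-2)·0.300 - (3)·-1.143) / (7) = -1.139
  x2 = (3 - (3)·-1.714 - (-4)·-1.143) / (10) = 0.357
  x3 = (-8 - (-2)·-1.714 - (1)·0.300) / (7) = -1.675
Iteration 3:
  x1 = (-12 - (-2)·0.357 - (3)·-1.675) / (7) = -0.894
  x2 = (3 - (3)·-1.139 - (-4)·-1.675) / (10) = -0.028
  x3 = (-8 - (-2)·-1.139 - (1)·0.357) / (7) = -1.519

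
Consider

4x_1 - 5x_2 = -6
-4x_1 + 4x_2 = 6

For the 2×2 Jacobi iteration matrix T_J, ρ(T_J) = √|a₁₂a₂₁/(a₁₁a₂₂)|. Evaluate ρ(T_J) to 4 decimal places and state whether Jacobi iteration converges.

a₁₂a₂₁/(a₁₁a₂₂) = (-5)·(-4) / ((4)·(4)) = 1.250000
ρ = √|1.250000| = √1.250000 = 1.1180
ρ > 1, so Jacobi diverges

1.1180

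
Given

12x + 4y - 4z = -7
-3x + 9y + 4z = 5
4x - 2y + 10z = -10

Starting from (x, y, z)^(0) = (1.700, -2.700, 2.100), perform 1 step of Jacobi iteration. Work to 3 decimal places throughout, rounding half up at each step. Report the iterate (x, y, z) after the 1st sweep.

(1.017, 0.189, -2.220)

Iteration 1:
  x = (-7 - (4)·-2.700 - (-4)·2.100) / (12) = 1.017
  y = (5 - (-3)·1.700 - (4)·2.100) / (9) = 0.189
  z = (-10 - (4)·1.700 - (-2)·-2.700) / (10) = -2.220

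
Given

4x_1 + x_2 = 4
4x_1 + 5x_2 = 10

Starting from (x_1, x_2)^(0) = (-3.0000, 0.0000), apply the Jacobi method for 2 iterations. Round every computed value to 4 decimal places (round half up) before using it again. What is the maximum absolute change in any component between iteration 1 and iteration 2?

3.2000

Iteration 1:
  x_1 = (4 - (1)·0.0000) / (4) = 1.0000
  x_2 = (10 - (4)·-3.0000) / (5) = 4.4000
Iteration 2:
  x_1 = (4 - (1)·4.4000) / (4) = -0.1000
  x_2 = (10 - (4)·1.0000) / (5) = 1.2000
Change: (-1.1000, -3.2000) → max |·| = 3.2000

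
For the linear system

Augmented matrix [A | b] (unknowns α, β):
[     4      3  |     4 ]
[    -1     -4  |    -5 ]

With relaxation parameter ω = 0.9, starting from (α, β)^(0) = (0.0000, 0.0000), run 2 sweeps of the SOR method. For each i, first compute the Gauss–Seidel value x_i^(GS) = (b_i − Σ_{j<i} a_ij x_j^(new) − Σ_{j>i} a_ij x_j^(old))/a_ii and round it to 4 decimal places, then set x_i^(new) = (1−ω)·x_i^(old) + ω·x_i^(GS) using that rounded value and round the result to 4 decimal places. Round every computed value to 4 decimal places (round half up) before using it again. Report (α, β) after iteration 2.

Iteration 1:
  α: GS value = (4 - (3)·0.0000) / (4) = 1.0000;  α ← (1−ω)·0.0000 + ω·1.0000 = 0.9000
  β: GS value = (-5 - (-1)·0.9000) / (-4) = 1.0250;  β ← (1−ω)·0.0000 + ω·1.0250 = 0.9225
Iteration 2:
  α: GS value = (4 - (3)·0.9225) / (4) = 0.3081;  α ← (1−ω)·0.9000 + ω·0.3081 = 0.3673
  β: GS value = (-5 - (-1)·0.3673) / (-4) = 1.1582;  β ← (1−ω)·0.9225 + ω·1.1582 = 1.1346

(0.3673, 1.1346)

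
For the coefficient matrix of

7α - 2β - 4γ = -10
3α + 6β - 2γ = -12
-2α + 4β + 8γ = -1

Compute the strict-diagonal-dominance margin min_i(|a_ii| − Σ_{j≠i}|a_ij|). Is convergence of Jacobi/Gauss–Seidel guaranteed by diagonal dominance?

row 1: |7| − (2+4) = 1
row 2: |6| − (3+2) = 1
row 3: |8| − (2+4) = 2
minimum over rows = 1 → strictly diagonally dominant (convergence guaranteed)

1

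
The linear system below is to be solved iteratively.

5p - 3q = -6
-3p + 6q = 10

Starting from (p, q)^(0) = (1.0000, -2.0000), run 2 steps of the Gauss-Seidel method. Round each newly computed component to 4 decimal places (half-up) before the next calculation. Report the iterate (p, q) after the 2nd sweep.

(-0.9200, 1.2067)

Iteration 1:
  p = (-6 - (-3)·-2.0000) / (5) = -2.4000
  q = (10 - (-3)·-2.4000) / (6) = 0.4667
Iteration 2:
  p = (-6 - (-3)·0.4667) / (5) = -0.9200
  q = (10 - (-3)·-0.9200) / (6) = 1.2067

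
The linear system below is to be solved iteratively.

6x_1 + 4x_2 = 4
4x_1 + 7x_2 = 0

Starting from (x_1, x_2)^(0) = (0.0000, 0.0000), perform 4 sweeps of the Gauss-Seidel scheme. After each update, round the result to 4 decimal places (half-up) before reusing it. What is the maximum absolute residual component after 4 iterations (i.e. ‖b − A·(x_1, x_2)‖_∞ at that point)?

0.0842

Iteration 1:
  x_1 = (4 - (4)·0.0000) / (6) = 0.6667
  x_2 = (0 - (4)·0.6667) / (7) = -0.3810
Iteration 2:
  x_1 = (4 - (4)·-0.3810) / (6) = 0.9207
  x_2 = (0 - (4)·0.9207) / (7) = -0.5261
Iteration 3:
  x_1 = (4 - (4)·-0.5261) / (6) = 1.0174
  x_2 = (0 - (4)·1.0174) / (7) = -0.5814
Iteration 4:
  x_1 = (4 - (4)·-0.5814) / (6) = 1.0543
  x_2 = (0 - (4)·1.0543) / (7) = -0.6025
Residual b − A·x = (0.0842, 0.0003); ∞-norm = 0.0842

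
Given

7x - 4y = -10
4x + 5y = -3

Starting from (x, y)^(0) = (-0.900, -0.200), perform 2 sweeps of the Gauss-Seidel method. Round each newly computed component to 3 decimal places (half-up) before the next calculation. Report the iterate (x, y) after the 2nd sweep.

Iteration 1:
  x = (-10 - (-4)·-0.200) / (7) = -1.543
  y = (-3 - (4)·-1.543) / (5) = 0.634
Iteration 2:
  x = (-10 - (-4)·0.634) / (7) = -1.066
  y = (-3 - (4)·-1.066) / (5) = 0.253

(-1.066, 0.253)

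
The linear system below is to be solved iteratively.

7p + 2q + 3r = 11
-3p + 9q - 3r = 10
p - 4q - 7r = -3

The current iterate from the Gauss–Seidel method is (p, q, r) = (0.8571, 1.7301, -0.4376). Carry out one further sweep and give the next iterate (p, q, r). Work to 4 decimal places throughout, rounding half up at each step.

(1.2647, 1.3868, -0.1832)

One sweep:
  p = (11 - (2)·1.7301 - (3)·-0.4376) / (7) = 1.2647
  q = (10 - (-3)·1.2647 - (-3)·-0.4376) / (9) = 1.3868
  r = (-3 - (1)·1.2647 - (-4)·1.3868) / (-7) = -0.1832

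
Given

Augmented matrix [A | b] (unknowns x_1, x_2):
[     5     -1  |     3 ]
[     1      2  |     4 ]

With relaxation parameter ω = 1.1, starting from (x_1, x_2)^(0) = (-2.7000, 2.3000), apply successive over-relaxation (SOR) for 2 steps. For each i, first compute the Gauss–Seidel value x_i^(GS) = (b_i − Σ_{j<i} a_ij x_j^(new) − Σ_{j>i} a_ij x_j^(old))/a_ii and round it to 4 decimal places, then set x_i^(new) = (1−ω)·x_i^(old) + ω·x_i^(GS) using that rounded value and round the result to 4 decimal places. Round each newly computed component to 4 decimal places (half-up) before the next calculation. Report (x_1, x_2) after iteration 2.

(0.7760, 1.6552)

Iteration 1:
  x_1: GS value = (3 - (-1)·2.3000) / (5) = 1.0600;  x_1 ← (1−ω)·-2.7000 + ω·1.0600 = 1.4360
  x_2: GS value = (4 - (1)·1.4360) / (2) = 1.2820;  x_2 ← (1−ω)·2.3000 + ω·1.2820 = 1.1802
Iteration 2:
  x_1: GS value = (3 - (-1)·1.1802) / (5) = 0.8360;  x_1 ← (1−ω)·1.4360 + ω·0.8360 = 0.7760
  x_2: GS value = (4 - (1)·0.7760) / (2) = 1.6120;  x_2 ← (1−ω)·1.1802 + ω·1.6120 = 1.6552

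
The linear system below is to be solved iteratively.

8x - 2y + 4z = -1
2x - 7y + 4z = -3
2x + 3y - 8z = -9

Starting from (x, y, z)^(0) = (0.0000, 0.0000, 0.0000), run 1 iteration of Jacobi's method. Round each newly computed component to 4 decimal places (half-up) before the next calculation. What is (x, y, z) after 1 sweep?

(-0.1250, 0.4286, 1.1250)

Iteration 1:
  x = (-1 - (-2)·0.0000 - (4)·0.0000) / (8) = -0.1250
  y = (-3 - (2)·0.0000 - (4)·0.0000) / (-7) = 0.4286
  z = (-9 - (2)·0.0000 - (3)·0.0000) / (-8) = 1.1250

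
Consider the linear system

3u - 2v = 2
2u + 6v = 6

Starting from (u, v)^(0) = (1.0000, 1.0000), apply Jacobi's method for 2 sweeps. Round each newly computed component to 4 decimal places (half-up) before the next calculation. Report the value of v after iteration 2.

0.5556

Iteration 1:
  u = (2 - (-2)·1.0000) / (3) = 1.3333
  v = (6 - (2)·1.0000) / (6) = 0.6667
Iteration 2:
  u = (2 - (-2)·0.6667) / (3) = 1.1111
  v = (6 - (2)·1.3333) / (6) = 0.5556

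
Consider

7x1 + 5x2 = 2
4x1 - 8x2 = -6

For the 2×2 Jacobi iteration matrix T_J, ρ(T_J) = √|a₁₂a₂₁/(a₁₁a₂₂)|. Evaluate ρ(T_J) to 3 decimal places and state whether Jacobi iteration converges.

0.598

a₁₂a₂₁/(a₁₁a₂₂) = (5)·(4) / ((7)·(-8)) = -0.357143
ρ = √|-0.357143| = √0.357143 = 0.598
ρ < 1, so Jacobi converges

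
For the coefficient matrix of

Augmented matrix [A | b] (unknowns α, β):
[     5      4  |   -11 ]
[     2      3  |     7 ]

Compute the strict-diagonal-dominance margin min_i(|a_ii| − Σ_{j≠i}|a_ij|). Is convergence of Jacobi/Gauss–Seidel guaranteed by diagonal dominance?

1

row 1: |5| − (4) = 1
row 2: |3| − (2) = 1
minimum over rows = 1 → strictly diagonally dominant (convergence guaranteed)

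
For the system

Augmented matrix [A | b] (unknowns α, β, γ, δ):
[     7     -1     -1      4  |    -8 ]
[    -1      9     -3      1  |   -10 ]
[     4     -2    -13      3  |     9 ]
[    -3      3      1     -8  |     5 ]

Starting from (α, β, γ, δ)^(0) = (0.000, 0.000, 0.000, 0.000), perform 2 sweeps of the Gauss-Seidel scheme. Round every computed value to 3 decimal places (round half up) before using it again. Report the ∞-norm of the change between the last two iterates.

0.184

Iteration 1:
  α = (-8 - (-1)·0.000 - (-1)·0.000 - (4)·0.000) / (7) = -1.143
  β = (-10 - (-1)·-1.143 - (-3)·0.000 - (1)·0.000) / (9) = -1.238
  γ = (9 - (4)·-1.143 - (-2)·-1.238 - (3)·0.000) / (-13) = -0.854
  δ = (5 - (-3)·-1.143 - (3)·-1.238 - (1)·-0.854) / (-8) = -0.767
Iteration 2:
  α = (-8 - (-1)·-1.238 - (-1)·-0.854 - (4)·-0.767) / (7) = -1.003
  β = (-10 - (-1)·-1.003 - (-3)·-0.854 - (1)·-0.767) / (9) = -1.422
  γ = (9 - (4)·-1.003 - (-2)·-1.422 - (3)·-0.767) / (-13) = -0.959
  δ = (5 - (-3)·-1.003 - (3)·-1.422 - (1)·-0.959) / (-8) = -0.902
Change: (0.140, -0.184, -0.105, -0.135) → max |·| = 0.184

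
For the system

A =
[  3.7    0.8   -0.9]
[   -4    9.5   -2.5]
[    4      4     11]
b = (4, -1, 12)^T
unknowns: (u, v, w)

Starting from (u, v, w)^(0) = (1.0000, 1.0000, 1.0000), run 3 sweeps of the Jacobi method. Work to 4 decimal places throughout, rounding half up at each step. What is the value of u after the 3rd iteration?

Iteration 1:
  u = (4 - (0.8)·1.0000 - (-0.9)·1.0000) / (3.7) = 1.1081
  v = (-1 - (-4)·1.0000 - (-2.5)·1.0000) / (9.5) = 0.5789
  w = (12 - (4)·1.0000 - (4)·1.0000) / (11) = 0.3636
Iteration 2:
  u = (4 - (0.8)·0.5789 - (-0.9)·0.3636) / (3.7) = 1.0444
  v = (-1 - (-4)·1.1081 - (-2.5)·0.3636) / (9.5) = 0.4570
  w = (12 - (4)·1.1081 - (4)·0.5789) / (11) = 0.4775
Iteration 3:
  u = (4 - (0.8)·0.4570 - (-0.9)·0.4775) / (3.7) = 1.0984
  v = (-1 - (-4)·1.0444 - (-2.5)·0.4775) / (9.5) = 0.4601
  w = (12 - (4)·1.0444 - (4)·0.4570) / (11) = 0.5449

1.0984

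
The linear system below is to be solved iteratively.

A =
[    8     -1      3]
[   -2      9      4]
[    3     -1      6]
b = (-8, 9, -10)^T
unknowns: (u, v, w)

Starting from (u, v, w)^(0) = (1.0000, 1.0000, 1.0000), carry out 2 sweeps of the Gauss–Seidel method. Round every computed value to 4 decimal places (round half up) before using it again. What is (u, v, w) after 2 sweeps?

Iteration 1:
  u = (-8 - (-1)·1.0000 - (3)·1.0000) / (8) = -1.2500
  v = (9 - (-2)·-1.2500 - (4)·1.0000) / (9) = 0.2778
  w = (-10 - (3)·-1.2500 - (-1)·0.2778) / (6) = -0.9954
Iteration 2:
  u = (-8 - (-1)·0.2778 - (3)·-0.9954) / (8) = -0.5920
  v = (9 - (-2)·-0.5920 - (4)·-0.9954) / (9) = 1.3108
  w = (-10 - (3)·-0.5920 - (-1)·1.3108) / (6) = -1.1522

(-0.5920, 1.3108, -1.1522)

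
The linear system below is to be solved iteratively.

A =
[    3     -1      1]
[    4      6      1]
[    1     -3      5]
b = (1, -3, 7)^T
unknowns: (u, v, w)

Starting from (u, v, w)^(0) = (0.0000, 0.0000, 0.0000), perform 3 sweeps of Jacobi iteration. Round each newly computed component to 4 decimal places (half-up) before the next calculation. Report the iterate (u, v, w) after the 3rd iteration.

Iteration 1:
  u = (1 - (-1)·0.0000 - (1)·0.0000) / (3) = 0.3333
  v = (-3 - (4)·0.0000 - (1)·0.0000) / (6) = -0.5000
  w = (7 - (1)·0.0000 - (-3)·0.0000) / (5) = 1.4000
Iteration 2:
  u = (1 - (-1)·-0.5000 - (1)·1.4000) / (3) = -0.3000
  v = (-3 - (4)·0.3333 - (1)·1.4000) / (6) = -0.9555
  w = (7 - (1)·0.3333 - (-3)·-0.5000) / (5) = 1.0333
Iteration 3:
  u = (1 - (-1)·-0.9555 - (1)·1.0333) / (3) = -0.3296
  v = (-3 - (4)·-0.3000 - (1)·1.0333) / (6) = -0.4722
  w = (7 - (1)·-0.3000 - (-3)·-0.9555) / (5) = 0.8867

(-0.3296, -0.4722, 0.8867)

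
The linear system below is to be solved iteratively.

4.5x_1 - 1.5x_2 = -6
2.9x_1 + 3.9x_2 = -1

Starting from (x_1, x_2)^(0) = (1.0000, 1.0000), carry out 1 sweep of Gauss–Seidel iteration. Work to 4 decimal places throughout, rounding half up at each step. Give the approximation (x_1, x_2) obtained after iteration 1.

Iteration 1:
  x_1 = (-6 - (-1.5)·1.0000) / (4.5) = -1.0000
  x_2 = (-1 - (2.9)·-1.0000) / (3.9) = 0.4872

(-1.0000, 0.4872)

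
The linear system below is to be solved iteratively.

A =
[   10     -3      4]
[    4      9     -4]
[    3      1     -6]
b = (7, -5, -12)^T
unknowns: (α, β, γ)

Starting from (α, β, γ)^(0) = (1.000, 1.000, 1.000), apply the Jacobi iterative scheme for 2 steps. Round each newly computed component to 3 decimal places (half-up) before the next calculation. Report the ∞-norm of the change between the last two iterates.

1.134

Iteration 1:
  α = (7 - (-3)·1.000 - (4)·1.000) / (10) = 0.600
  β = (-5 - (4)·1.000 - (-4)·1.000) / (9) = -0.556
  γ = (-12 - (3)·1.000 - (1)·1.000) / (-6) = 2.667
Iteration 2:
  α = (7 - (-3)·-0.556 - (4)·2.667) / (10) = -0.534
  β = (-5 - (4)·0.600 - (-4)·2.667) / (9) = 0.363
  γ = (-12 - (3)·0.600 - (1)·-0.556) / (-6) = 2.207
Change: (-1.134, 0.919, -0.460) → max |·| = 1.134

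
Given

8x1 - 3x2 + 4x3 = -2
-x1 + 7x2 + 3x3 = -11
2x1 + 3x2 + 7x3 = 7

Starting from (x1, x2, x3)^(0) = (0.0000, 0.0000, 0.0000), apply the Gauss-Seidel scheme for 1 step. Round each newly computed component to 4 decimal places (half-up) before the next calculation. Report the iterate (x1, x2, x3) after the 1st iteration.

(-0.2500, -1.6071, 1.7602)

Iteration 1:
  x1 = (-2 - (-3)·0.0000 - (4)·0.0000) / (8) = -0.2500
  x2 = (-11 - (-1)·-0.2500 - (3)·0.0000) / (7) = -1.6071
  x3 = (7 - (2)·-0.2500 - (3)·-1.6071) / (7) = 1.7602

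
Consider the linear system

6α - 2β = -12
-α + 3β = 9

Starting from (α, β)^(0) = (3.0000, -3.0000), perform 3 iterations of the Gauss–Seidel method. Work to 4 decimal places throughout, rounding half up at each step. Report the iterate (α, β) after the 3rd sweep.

Iteration 1:
  α = (-12 - (-2)·-3.0000) / (6) = -3.0000
  β = (9 - (-1)·-3.0000) / (3) = 2.0000
Iteration 2:
  α = (-12 - (-2)·2.0000) / (6) = -1.3333
  β = (9 - (-1)·-1.3333) / (3) = 2.5556
Iteration 3:
  α = (-12 - (-2)·2.5556) / (6) = -1.1481
  β = (9 - (-1)·-1.1481) / (3) = 2.6173

(-1.1481, 2.6173)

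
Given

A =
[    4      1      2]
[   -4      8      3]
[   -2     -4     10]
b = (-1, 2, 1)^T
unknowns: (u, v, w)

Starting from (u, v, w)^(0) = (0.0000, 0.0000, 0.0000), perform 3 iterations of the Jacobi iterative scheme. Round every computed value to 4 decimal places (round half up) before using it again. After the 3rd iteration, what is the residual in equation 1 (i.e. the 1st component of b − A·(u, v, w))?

0.2501

Iteration 1:
  u = (-1 - (1)·0.0000 - (2)·0.0000) / (4) = -0.2500
  v = (2 - (-4)·0.0000 - (3)·0.0000) / (8) = 0.2500
  w = (1 - (-2)·0.0000 - (-4)·0.0000) / (10) = 0.1000
Iteration 2:
  u = (-1 - (1)·0.2500 - (2)·0.1000) / (4) = -0.3625
  v = (2 - (-4)·-0.2500 - (3)·0.1000) / (8) = 0.0875
  w = (1 - (-2)·-0.2500 - (-4)·0.2500) / (10) = 0.1500
Iteration 3:
  u = (-1 - (1)·0.0875 - (2)·0.1500) / (4) = -0.3469
  v = (2 - (-4)·-0.3625 - (3)·0.1500) / (8) = 0.0125
  w = (1 - (-2)·-0.3625 - (-4)·0.0875) / (10) = 0.0625
Residual b − A·x = (0.2501, 0.3249, -0.2688)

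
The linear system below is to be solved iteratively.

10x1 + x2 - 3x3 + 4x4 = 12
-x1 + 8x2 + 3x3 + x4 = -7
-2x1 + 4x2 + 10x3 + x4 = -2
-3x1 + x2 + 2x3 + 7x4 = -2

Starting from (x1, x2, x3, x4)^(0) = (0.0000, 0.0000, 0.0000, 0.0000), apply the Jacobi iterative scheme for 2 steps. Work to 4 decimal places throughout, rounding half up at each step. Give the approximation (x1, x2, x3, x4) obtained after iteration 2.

(1.3418, -0.6143, 0.4186, 0.4107)

Iteration 1:
  x1 = (12 - (1)·0.0000 - (-3)·0.0000 - (4)·0.0000) / (10) = 1.2000
  x2 = (-7 - (-1)·0.0000 - (3)·0.0000 - (1)·0.0000) / (8) = -0.8750
  x3 = (-2 - (-2)·0.0000 - (4)·0.0000 - (1)·0.0000) / (10) = -0.2000
  x4 = (-2 - (-3)·0.0000 - (1)·0.0000 - (2)·0.0000) / (7) = -0.2857
Iteration 2:
  x1 = (12 - (1)·-0.8750 - (-3)·-0.2000 - (4)·-0.2857) / (10) = 1.3418
  x2 = (-7 - (-1)·1.2000 - (3)·-0.2000 - (1)·-0.2857) / (8) = -0.6143
  x3 = (-2 - (-2)·1.2000 - (4)·-0.8750 - (1)·-0.2857) / (10) = 0.4186
  x4 = (-2 - (-3)·1.2000 - (1)·-0.8750 - (2)·-0.2000) / (7) = 0.4107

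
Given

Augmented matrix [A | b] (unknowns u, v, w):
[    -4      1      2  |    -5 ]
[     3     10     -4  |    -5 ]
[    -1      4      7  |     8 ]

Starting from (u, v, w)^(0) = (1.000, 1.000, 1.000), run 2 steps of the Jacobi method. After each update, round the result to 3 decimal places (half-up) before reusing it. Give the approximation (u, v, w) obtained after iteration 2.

Iteration 1:
  u = (-5 - (1)·1.000 - (2)·1.000) / (-4) = 2.000
  v = (-5 - (3)·1.000 - (-4)·1.000) / (10) = -0.400
  w = (8 - (-1)·1.000 - (4)·1.000) / (7) = 0.714
Iteration 2:
  u = (-5 - (1)·-0.400 - (2)·0.714) / (-4) = 1.507
  v = (-5 - (3)·2.000 - (-4)·0.714) / (10) = -0.814
  w = (8 - (-1)·2.000 - (4)·-0.400) / (7) = 1.657

(1.507, -0.814, 1.657)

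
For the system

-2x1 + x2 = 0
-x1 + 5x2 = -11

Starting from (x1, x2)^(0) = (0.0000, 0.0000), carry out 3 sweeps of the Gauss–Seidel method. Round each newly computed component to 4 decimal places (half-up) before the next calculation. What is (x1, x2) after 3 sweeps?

Iteration 1:
  x1 = (0 - (1)·0.0000) / (-2) = 0.0000
  x2 = (-11 - (-1)·0.0000) / (5) = -2.2000
Iteration 2:
  x1 = (0 - (1)·-2.2000) / (-2) = -1.1000
  x2 = (-11 - (-1)·-1.1000) / (5) = -2.4200
Iteration 3:
  x1 = (0 - (1)·-2.4200) / (-2) = -1.2100
  x2 = (-11 - (-1)·-1.2100) / (5) = -2.4420

(-1.2100, -2.4420)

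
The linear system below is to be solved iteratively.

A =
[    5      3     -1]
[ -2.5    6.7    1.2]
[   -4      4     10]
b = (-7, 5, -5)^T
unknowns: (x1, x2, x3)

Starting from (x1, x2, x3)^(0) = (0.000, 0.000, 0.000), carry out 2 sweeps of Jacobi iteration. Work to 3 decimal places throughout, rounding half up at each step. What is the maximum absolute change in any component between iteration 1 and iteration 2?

Iteration 1:
  x1 = (-7 - (3)·0.000 - (-1)·0.000) / (5) = -1.400
  x2 = (5 - (-2.5)·0.000 - (1.2)·0.000) / (6.7) = 0.746
  x3 = (-5 - (-4)·0.000 - (4)·0.000) / (10) = -0.500
Iteration 2:
  x1 = (-7 - (3)·0.746 - (-1)·-0.500) / (5) = -1.948
  x2 = (5 - (-2.5)·-1.400 - (1.2)·-0.500) / (6.7) = 0.313
  x3 = (-5 - (-4)·-1.400 - (4)·0.746) / (10) = -1.358
Change: (-0.548, -0.433, -0.858) → max |·| = 0.858

0.858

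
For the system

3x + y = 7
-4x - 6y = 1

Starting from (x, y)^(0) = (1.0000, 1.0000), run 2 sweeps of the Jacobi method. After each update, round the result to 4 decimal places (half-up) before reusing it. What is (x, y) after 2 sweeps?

(2.6111, -1.5000)

Iteration 1:
  x = (7 - (1)·1.0000) / (3) = 2.0000
  y = (1 - (-4)·1.0000) / (-6) = -0.8333
Iteration 2:
  x = (7 - (1)·-0.8333) / (3) = 2.6111
  y = (1 - (-4)·2.0000) / (-6) = -1.5000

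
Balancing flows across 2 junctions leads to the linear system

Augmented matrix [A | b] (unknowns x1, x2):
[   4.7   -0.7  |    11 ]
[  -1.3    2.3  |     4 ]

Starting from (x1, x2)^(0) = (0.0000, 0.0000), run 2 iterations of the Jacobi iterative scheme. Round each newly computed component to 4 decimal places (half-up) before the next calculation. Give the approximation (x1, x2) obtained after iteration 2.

Iteration 1:
  x1 = (11 - (-0.7)·0.0000) / (4.7) = 2.3404
  x2 = (4 - (-1.3)·0.0000) / (2.3) = 1.7391
Iteration 2:
  x1 = (11 - (-0.7)·1.7391) / (4.7) = 2.5994
  x2 = (4 - (-1.3)·2.3404) / (2.3) = 3.0620

(2.5994, 3.0620)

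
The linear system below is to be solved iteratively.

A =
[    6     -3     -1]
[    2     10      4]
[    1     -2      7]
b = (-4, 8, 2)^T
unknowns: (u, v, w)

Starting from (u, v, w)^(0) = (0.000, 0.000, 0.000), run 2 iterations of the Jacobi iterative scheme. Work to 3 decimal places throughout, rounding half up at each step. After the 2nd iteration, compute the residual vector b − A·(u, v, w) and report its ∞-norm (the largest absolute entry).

2.192

Iteration 1:
  u = (-4 - (-3)·0.000 - (-1)·0.000) / (6) = -0.667
  v = (8 - (2)·0.000 - (4)·0.000) / (10) = 0.800
  w = (2 - (1)·0.000 - (-2)·0.000) / (7) = 0.286
Iteration 2:
  u = (-4 - (-3)·0.800 - (-1)·0.286) / (6) = -0.219
  v = (8 - (2)·-0.667 - (4)·0.286) / (10) = 0.819
  w = (2 - (1)·-0.667 - (-2)·0.800) / (7) = 0.610
Residual b − A·x = (0.381, -2.192, -0.413); ∞-norm = 2.192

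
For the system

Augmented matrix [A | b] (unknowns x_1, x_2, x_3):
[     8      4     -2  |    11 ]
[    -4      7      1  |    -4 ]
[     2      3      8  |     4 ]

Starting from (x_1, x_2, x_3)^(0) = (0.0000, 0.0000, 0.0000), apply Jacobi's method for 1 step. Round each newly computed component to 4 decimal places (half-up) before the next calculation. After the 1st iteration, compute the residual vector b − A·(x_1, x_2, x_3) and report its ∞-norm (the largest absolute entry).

4.9998

Iteration 1:
  x_1 = (11 - (4)·0.0000 - (-2)·0.0000) / (8) = 1.3750
  x_2 = (-4 - (-4)·0.0000 - (1)·0.0000) / (7) = -0.5714
  x_3 = (4 - (2)·0.0000 - (3)·0.0000) / (8) = 0.5000
Residual b − A·x = (3.2856, 4.9998, -1.0358); ∞-norm = 4.9998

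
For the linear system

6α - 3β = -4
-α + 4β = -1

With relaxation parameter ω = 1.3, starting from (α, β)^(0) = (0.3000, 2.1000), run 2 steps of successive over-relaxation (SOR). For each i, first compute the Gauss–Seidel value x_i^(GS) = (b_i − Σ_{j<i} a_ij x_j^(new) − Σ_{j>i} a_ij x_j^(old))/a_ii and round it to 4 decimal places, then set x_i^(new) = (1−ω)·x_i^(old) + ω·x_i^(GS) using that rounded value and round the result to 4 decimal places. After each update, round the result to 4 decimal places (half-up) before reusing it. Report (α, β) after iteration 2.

(-1.5236, -0.5735)

Iteration 1:
  α: GS value = (-4 - (-3)·2.1000) / (6) = 0.3833;  α ← (1−ω)·0.3000 + ω·0.3833 = 0.4083
  β: GS value = (-1 - (-1)·0.4083) / (4) = -0.1479;  β ← (1−ω)·2.1000 + ω·-0.1479 = -0.8223
Iteration 2:
  α: GS value = (-4 - (-3)·-0.8223) / (6) = -1.0778;  α ← (1−ω)·0.4083 + ω·-1.0778 = -1.5236
  β: GS value = (-1 - (-1)·-1.5236) / (4) = -0.6309;  β ← (1−ω)·-0.8223 + ω·-0.6309 = -0.5735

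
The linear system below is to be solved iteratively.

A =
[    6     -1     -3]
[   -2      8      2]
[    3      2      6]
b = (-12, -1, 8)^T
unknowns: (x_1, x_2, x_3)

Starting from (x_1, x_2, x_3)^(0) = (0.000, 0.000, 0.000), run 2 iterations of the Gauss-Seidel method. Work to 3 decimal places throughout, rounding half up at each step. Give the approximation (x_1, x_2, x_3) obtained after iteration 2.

(-0.833, -0.969, 2.073)

Iteration 1:
  x_1 = (-12 - (-1)·0.000 - (-3)·0.000) / (6) = -2.000
  x_2 = (-1 - (-2)·-2.000 - (2)·0.000) / (8) = -0.625
  x_3 = (8 - (3)·-2.000 - (2)·-0.625) / (6) = 2.542
Iteration 2:
  x_1 = (-12 - (-1)·-0.625 - (-3)·2.542) / (6) = -0.833
  x_2 = (-1 - (-2)·-0.833 - (2)·2.542) / (8) = -0.969
  x_3 = (8 - (3)·-0.833 - (2)·-0.969) / (6) = 2.073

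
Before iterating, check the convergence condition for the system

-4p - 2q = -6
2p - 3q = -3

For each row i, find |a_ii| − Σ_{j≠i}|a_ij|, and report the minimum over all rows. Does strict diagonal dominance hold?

1

row 1: |-4| − (2) = 2
row 2: |-3| − (2) = 1
minimum over rows = 1 → strictly diagonally dominant (convergence guaranteed)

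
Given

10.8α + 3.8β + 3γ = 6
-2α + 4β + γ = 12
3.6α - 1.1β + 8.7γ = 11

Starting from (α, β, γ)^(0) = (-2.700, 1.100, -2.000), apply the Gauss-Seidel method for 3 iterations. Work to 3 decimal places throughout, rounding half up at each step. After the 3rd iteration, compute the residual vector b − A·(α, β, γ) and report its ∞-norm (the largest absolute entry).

Iteration 1:
  α = (6 - (3.8)·1.100 - (3)·-2.000) / (10.8) = 0.724
  β = (12 - (-2)·0.724 - (1)·-2.000) / (4) = 3.862
  γ = (11 - (3.6)·0.724 - (-1.1)·3.862) / (8.7) = 1.453
Iteration 2:
  α = (6 - (3.8)·3.862 - (3)·1.453) / (10.8) = -1.207
  β = (12 - (-2)·-1.207 - (1)·1.453) / (4) = 2.033
  γ = (11 - (3.6)·-1.207 - (-1.1)·2.033) / (8.7) = 2.021
Iteration 3:
  α = (6 - (3.8)·2.033 - (3)·2.021) / (10.8) = -0.721
  β = (12 - (-2)·-0.721 - (1)·2.021) / (4) = 2.134
  γ = (11 - (3.6)·-0.721 - (-1.1)·2.134) / (8.7) = 1.833
Residual b − A·x = (0.179, 0.189, -0.004); ∞-norm = 0.189

0.189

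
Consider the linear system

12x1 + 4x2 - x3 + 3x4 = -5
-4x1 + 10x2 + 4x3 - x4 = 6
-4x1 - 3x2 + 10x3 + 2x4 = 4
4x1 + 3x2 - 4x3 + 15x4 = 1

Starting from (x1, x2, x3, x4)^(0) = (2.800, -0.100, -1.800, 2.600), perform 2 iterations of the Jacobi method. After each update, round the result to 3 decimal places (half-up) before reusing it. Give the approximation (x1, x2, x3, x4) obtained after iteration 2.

Iteration 1:
  x1 = (-5 - (4)·-0.100 - (-1)·-1.800 - (3)·2.600) / (12) = -1.183
  x2 = (6 - (-4)·2.800 - (4)·-1.800 - (-1)·2.600) / (10) = 2.700
  x3 = (4 - (-4)·2.800 - (-3)·-0.100 - (2)·2.600) / (10) = 0.970
  x4 = (1 - (4)·2.800 - (3)·-0.100 - (-4)·-1.800) / (15) = -1.140
Iteration 2:
  x1 = (-5 - (4)·2.700 - (-1)·0.970 - (3)·-1.140) / (12) = -0.951
  x2 = (6 - (-4)·-1.183 - (4)·0.970 - (-1)·-1.140) / (10) = -0.375
  x3 = (4 - (-4)·-1.183 - (-3)·2.700 - (2)·-1.140) / (10) = 0.965
  x4 = (1 - (4)·-1.183 - (3)·2.700 - (-4)·0.970) / (15) = 0.101

(-0.951, -0.375, 0.965, 0.101)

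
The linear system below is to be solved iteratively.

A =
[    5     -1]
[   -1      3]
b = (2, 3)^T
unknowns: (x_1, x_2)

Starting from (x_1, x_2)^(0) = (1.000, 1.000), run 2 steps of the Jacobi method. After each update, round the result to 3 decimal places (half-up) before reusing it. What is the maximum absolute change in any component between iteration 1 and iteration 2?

Iteration 1:
  x_1 = (2 - (-1)·1.000) / (5) = 0.600
  x_2 = (3 - (-1)·1.000) / (3) = 1.333
Iteration 2:
  x_1 = (2 - (-1)·1.333) / (5) = 0.667
  x_2 = (3 - (-1)·0.600) / (3) = 1.200
Change: (0.067, -0.133) → max |·| = 0.133

0.133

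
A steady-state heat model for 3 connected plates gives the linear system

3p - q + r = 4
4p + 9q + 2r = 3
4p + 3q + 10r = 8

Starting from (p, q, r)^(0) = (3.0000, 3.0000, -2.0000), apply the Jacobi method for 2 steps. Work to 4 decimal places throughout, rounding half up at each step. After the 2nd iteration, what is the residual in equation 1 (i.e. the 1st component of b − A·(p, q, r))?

-1.2223

Iteration 1:
  p = (4 - (-1)·3.0000 - (1)·-2.0000) / (3) = 3.0000
  q = (3 - (4)·3.0000 - (2)·-2.0000) / (9) = -0.5556
  r = (8 - (4)·3.0000 - (3)·3.0000) / (10) = -1.3000
Iteration 2:
  p = (4 - (-1)·-0.5556 - (1)·-1.3000) / (3) = 1.5815
  q = (3 - (4)·3.0000 - (2)·-1.3000) / (9) = -0.7111
  r = (8 - (4)·3.0000 - (3)·-0.5556) / (10) = -0.2333
Residual b − A·x = (-1.2223, 3.5405, 6.1403)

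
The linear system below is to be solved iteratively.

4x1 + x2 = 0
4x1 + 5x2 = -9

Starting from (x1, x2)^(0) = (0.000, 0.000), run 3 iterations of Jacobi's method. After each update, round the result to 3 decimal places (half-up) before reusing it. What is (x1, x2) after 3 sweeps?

Iteration 1:
  x1 = (0 - (1)·0.000) / (4) = 0.000
  x2 = (-9 - (4)·0.000) / (5) = -1.800
Iteration 2:
  x1 = (0 - (1)·-1.800) / (4) = 0.450
  x2 = (-9 - (4)·0.000) / (5) = -1.800
Iteration 3:
  x1 = (0 - (1)·-1.800) / (4) = 0.450
  x2 = (-9 - (4)·0.450) / (5) = -2.160

(0.450, -2.160)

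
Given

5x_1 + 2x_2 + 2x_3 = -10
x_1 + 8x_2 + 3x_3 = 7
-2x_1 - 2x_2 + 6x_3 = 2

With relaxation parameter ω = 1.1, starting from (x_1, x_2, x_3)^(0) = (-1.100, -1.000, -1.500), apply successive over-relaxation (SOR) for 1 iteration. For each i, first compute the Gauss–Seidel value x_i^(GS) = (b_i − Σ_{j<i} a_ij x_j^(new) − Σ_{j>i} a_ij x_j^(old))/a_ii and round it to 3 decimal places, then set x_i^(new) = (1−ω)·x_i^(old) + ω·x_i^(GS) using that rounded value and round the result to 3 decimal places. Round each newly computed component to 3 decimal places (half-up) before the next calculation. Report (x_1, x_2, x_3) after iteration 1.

(-0.990, 1.817, 0.820)

Iteration 1:
  x_1: GS value = (-10 - (2)·-1.000 - (2)·-1.500) / (5) = -1.000;  x_1 ← (1−ω)·-1.100 + ω·-1.000 = -0.990
  x_2: GS value = (7 - (1)·-0.990 - (3)·-1.500) / (8) = 1.561;  x_2 ← (1−ω)·-1.000 + ω·1.561 = 1.817
  x_3: GS value = (2 - (-2)·-0.990 - (-2)·1.817) / (6) = 0.609;  x_3 ← (1−ω)·-1.500 + ω·0.609 = 0.820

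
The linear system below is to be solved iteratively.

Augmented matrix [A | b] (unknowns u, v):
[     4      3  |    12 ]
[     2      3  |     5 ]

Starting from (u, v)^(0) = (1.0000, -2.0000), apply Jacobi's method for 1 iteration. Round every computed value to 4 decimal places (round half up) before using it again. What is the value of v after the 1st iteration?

Iteration 1:
  u = (12 - (3)·-2.0000) / (4) = 4.5000
  v = (5 - (2)·1.0000) / (3) = 1.0000

1.0000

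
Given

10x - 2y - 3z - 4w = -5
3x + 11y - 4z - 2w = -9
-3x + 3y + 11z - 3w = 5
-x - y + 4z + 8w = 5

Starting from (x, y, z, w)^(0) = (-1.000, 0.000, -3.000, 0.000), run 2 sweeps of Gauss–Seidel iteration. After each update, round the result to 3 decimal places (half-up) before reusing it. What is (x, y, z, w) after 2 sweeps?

(-0.653, -0.460, 0.406, 0.283)

Iteration 1:
  x = (-5 - (-2)·0.000 - (-3)·-3.000 - (-4)·0.000) / (10) = -1.400
  y = (-9 - (3)·-1.400 - (-4)·-3.000 - (-2)·0.000) / (11) = -1.527
  z = (5 - (-3)·-1.400 - (3)·-1.527 - (-3)·0.000) / (11) = 0.489
  w = (5 - (-1)·-1.400 - (-1)·-1.527 - (4)·0.489) / (8) = 0.015
Iteration 2:
  x = (-5 - (-2)·-1.527 - (-3)·0.489 - (-4)·0.015) / (10) = -0.653
  y = (-9 - (3)·-0.653 - (-4)·0.489 - (-2)·0.015) / (11) = -0.460
  z = (5 - (-3)·-0.653 - (3)·-0.460 - (-3)·0.015) / (11) = 0.406
  w = (5 - (-1)·-0.653 - (-1)·-0.460 - (4)·0.406) / (8) = 0.283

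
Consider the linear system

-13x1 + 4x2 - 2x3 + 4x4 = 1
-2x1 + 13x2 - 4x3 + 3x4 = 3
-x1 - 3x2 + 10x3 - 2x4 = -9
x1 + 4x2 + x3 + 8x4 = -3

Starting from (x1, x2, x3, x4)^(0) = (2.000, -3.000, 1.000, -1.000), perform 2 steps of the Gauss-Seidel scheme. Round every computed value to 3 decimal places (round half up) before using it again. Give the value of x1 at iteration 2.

0.156

Iteration 1:
  x1 = (1 - (4)·-3.000 - (-2)·1.000 - (4)·-1.000) / (-13) = -1.462
  x2 = (3 - (-2)·-1.462 - (-4)·1.000 - (3)·-1.000) / (13) = 0.544
  x3 = (-9 - (-1)·-1.462 - (-3)·0.544 - (-2)·-1.000) / (10) = -1.083
  x4 = (-3 - (1)·-1.462 - (4)·0.544 - (1)·-1.083) / (8) = -0.329
Iteration 2:
  x1 = (1 - (4)·0.544 - (-2)·-1.083 - (4)·-0.329) / (-13) = 0.156
  x2 = (3 - (-2)·0.156 - (-4)·-1.083 - (3)·-0.329) / (13) = -0.003
  x3 = (-9 - (-1)·0.156 - (-3)·-0.003 - (-2)·-0.329) / (10) = -0.951
  x4 = (-3 - (1)·0.156 - (4)·-0.003 - (1)·-0.951) / (8) = -0.274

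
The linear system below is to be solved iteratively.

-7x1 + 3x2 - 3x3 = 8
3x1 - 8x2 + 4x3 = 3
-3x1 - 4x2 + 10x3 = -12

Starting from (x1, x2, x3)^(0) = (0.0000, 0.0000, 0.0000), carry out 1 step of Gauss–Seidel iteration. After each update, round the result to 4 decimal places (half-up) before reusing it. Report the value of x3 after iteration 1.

-1.8643

Iteration 1:
  x1 = (8 - (3)·0.0000 - (-3)·0.0000) / (-7) = -1.1429
  x2 = (3 - (3)·-1.1429 - (4)·0.0000) / (-8) = -0.8036
  x3 = (-12 - (-3)·-1.1429 - (-4)·-0.8036) / (10) = -1.8643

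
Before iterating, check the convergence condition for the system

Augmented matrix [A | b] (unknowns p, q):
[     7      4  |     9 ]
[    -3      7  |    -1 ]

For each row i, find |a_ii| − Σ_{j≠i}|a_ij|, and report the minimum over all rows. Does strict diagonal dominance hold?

row 1: |7| − (4) = 3
row 2: |7| − (3) = 4
minimum over rows = 3 → strictly diagonally dominant (convergence guaranteed)

3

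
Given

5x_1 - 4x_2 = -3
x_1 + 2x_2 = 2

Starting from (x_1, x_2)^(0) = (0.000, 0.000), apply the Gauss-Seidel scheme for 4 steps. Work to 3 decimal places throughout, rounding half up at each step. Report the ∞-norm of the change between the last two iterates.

Iteration 1:
  x_1 = (-3 - (-4)·0.000) / (5) = -0.600
  x_2 = (2 - (1)·-0.600) / (2) = 1.300
Iteration 2:
  x_1 = (-3 - (-4)·1.300) / (5) = 0.440
  x_2 = (2 - (1)·0.440) / (2) = 0.780
Iteration 3:
  x_1 = (-3 - (-4)·0.780) / (5) = 0.024
  x_2 = (2 - (1)·0.024) / (2) = 0.988
Iteration 4:
  x_1 = (-3 - (-4)·0.988) / (5) = 0.190
  x_2 = (2 - (1)·0.190) / (2) = 0.905
Change: (0.166, -0.083) → max |·| = 0.166

0.166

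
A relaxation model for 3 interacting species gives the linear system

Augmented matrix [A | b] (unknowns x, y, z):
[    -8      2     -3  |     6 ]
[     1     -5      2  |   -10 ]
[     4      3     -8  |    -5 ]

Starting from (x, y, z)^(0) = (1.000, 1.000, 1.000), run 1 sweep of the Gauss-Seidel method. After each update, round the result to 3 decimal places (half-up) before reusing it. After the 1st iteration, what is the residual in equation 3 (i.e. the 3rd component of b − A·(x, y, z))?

Iteration 1:
  x = (6 - (2)·1.000 - (-3)·1.000) / (-8) = -0.875
  y = (-10 - (1)·-0.875 - (2)·1.000) / (-5) = 2.225
  z = (-5 - (4)·-0.875 - (3)·2.225) / (-8) = 1.022
Residual b − A·x = (-2.384, -0.044, 0.001)

0.001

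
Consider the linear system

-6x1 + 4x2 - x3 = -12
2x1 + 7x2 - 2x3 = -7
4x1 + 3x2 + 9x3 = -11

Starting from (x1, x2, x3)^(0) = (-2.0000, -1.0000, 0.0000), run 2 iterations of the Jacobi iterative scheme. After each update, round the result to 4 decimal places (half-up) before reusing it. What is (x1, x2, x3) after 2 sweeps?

(1.7143, -1.3809, -1.6719)

Iteration 1:
  x1 = (-12 - (4)·-1.0000 - (-1)·0.0000) / (-6) = 1.3333
  x2 = (-7 - (2)·-2.0000 - (-2)·0.0000) / (7) = -0.4286
  x3 = (-11 - (4)·-2.0000 - (3)·-1.0000) / (9) = 0.0000
Iteration 2:
  x1 = (-12 - (4)·-0.4286 - (-1)·0.0000) / (-6) = 1.7143
  x2 = (-7 - (2)·1.3333 - (-2)·0.0000) / (7) = -1.3809
  x3 = (-11 - (4)·1.3333 - (3)·-0.4286) / (9) = -1.6719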